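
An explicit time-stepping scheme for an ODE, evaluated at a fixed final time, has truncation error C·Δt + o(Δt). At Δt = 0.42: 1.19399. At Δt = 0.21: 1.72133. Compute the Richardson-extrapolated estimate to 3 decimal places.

The leading error scales as Δt; refining by a factor of 2 reduces it by 2^1 = 2.
Extrapolated value = (2·A(Δt/2) − A(Δt)) / (2 − 1)
= (2·1.72133 − 1.19399) / 1
= 2.24867 / 1 = 2.24867

2.249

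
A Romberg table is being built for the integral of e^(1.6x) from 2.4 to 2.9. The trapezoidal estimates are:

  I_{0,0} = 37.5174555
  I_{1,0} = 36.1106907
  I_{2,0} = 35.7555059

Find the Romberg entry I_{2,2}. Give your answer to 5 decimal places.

35.63680

I_{1,1} = 36.1106907 + (36.1106907 − 37.5174555)/3 = 35.6417691
I_{2,1} = (4·35.7555059 − 36.1106907) / 3 = 35.6371110
I_{2,2} = 35.6371110 + (35.6371110 − 35.6417691)/15 = 35.6368005
(Column j=1 coincides with Simpson's rule on the same nodes.)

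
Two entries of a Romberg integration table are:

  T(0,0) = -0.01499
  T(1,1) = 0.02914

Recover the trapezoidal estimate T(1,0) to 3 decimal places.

From T(1,1) = (4·T(1,0) − T(0,0))/3, solve for T(1,0):
4·T(1,0) = 3·0.02914 + (-0.01499) = 0.07243
T(1,0) = 0.01811

0.018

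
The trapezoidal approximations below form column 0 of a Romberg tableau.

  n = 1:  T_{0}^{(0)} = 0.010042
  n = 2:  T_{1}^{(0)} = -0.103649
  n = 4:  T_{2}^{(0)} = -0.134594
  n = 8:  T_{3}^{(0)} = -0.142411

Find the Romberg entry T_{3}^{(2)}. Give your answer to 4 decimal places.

Richardson extrapolation on the trapezoidal column (denominator 4−1=3):
T_{2}^{(1)} = (4·(-0.134594) − (-0.103649)) / 3 = -0.144909
T_{3}^{(1)} = -0.142411 + (-0.142411 − (-0.134594))/3 = -0.145017
T_{3}^{(2)} = (16·(-0.145017) − (-0.144909)) / 15 = -0.145024

-0.1450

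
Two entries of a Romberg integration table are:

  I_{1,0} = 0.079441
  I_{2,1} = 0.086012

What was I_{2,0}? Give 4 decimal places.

0.0844

From I_{2,1} = (4·I_{2,0} − I_{1,0})/3, solve for I_{2,0}:
4·I_{2,0} = 3·0.086012 + 0.079441 = 0.337477
I_{2,0} = 0.084369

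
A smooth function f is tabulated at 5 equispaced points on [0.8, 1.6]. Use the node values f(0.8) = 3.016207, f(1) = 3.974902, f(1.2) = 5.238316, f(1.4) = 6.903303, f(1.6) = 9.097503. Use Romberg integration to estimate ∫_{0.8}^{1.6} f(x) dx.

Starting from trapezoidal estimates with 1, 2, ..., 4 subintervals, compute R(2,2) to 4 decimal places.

4.4067

R(0,0) (trapezoid, 1 panel, h=0.8000): 4.845484
R(1,0) (trapezoid, 2 panels, h=0.4000): 4.518068
R(2,0) (trapezoid, 4 panels, h=0.2000): 4.434675
R(1,1) = 4.518068 + (4.518068 − 4.845484)/3 = 4.408929
R(2,1) = 4.434675 + (4.434675 − 4.518068)/3 = 4.406877
R(2,2) = 4.406877 + (4.406877 − 4.408929)/15 = 4.406740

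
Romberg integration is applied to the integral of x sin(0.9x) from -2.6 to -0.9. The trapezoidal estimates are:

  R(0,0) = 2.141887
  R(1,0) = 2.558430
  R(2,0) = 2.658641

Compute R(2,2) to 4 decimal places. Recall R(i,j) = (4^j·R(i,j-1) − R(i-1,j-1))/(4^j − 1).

Richardson extrapolation on the trapezoidal column (denominator 4−1=3):
R(1,1) = 2.558430 + (2.558430 − 2.141887)/3 = 2.697278
R(2,1) = 2.658641 + (2.658641 − 2.558430)/3 = 2.692045
R(2,2) = 2.692045 + (2.692045 − 2.697278)/15 = 2.691696

2.6917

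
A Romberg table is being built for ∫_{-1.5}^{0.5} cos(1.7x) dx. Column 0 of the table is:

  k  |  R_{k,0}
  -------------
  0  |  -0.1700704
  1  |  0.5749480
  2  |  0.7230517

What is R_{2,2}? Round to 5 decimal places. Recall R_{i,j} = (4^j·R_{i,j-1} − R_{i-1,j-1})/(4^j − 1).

Richardson extrapolation on the trapezoidal column (denominator 4−1=3):
R_{1,1} = (4·0.5749480 − (-0.1700704)) / 3 = 0.8232875
R_{2,1} = 0.7230517 + (0.7230517 − 0.5749480)/3 = 0.7724196
R_{2,2} = 0.7724196 + (0.7724196 − 0.8232875)/15 = 0.7690284

0.76903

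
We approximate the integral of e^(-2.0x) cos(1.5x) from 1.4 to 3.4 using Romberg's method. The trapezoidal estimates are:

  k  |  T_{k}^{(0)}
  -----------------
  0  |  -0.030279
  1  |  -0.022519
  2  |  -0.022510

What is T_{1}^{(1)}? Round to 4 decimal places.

-0.0199

Richardson extrapolation on the trapezoidal column (denominator 4−1=3):
T_{1}^{(1)} = -0.022519 + (-0.022519 − (-0.030279))/3 = -0.019932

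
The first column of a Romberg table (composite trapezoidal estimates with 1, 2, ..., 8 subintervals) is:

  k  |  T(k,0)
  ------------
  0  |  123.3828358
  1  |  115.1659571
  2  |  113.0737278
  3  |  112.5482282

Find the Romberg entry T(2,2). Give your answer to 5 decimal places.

Richardson extrapolation on the trapezoidal column (denominator 4−1=3):
T(1,1) = 115.1659571 + (115.1659571 − 123.3828358)/3 = 112.4269975
T(2,1) = (4·113.0737278 − 115.1659571) / 3 = 112.3763180
T(2,2) = 112.3763180 + (112.3763180 − 112.4269975)/15 = 112.3729394

112.37294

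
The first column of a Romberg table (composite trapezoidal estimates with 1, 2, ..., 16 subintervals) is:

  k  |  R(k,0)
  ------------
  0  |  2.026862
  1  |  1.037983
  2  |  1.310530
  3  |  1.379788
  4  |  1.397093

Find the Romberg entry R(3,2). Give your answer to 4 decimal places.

1.4030

R(2,1) = 1.310530 + (1.310530 − 1.037983)/3 = 1.401379
R(3,1) = 1.379788 + (1.379788 − 1.310530)/3 = 1.402874
R(3,2) = 1.402874 + (1.402874 − 1.401379)/15 = 1.402974
(Column j=1 coincides with Simpson's rule on the same nodes.)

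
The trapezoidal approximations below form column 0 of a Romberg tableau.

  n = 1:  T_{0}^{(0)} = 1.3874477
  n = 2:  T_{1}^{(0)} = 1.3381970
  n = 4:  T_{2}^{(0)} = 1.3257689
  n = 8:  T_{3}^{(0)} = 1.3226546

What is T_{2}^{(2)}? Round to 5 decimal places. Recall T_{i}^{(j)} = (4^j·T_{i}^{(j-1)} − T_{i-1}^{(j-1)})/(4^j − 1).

1.32162

Richardson extrapolation on the trapezoidal column (denominator 4−1=3):
T_{1}^{(1)} = (4·1.3381970 − 1.3874477) / 3 = 1.3217801
T_{2}^{(1)} = (4·1.3257689 − 1.3381970) / 3 = 1.3216262
T_{2}^{(2)} = (16·1.3216262 − 1.3217801) / 15 = 1.3216159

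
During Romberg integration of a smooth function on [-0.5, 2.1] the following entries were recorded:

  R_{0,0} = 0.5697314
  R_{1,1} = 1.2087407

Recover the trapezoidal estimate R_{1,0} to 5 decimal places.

From R_{1,1} = (4·R_{1,0} − R_{0,0})/3, solve for R_{1,0}:
4·R_{1,0} = 3·1.2087407 + 0.5697314 = 4.1959535
R_{1,0} = 1.0489884

1.04899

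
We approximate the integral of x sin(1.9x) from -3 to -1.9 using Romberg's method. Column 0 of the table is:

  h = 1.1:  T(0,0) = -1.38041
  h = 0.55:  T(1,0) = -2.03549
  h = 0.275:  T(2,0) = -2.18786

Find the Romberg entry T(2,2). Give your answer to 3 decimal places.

Richardson extrapolation on the trapezoidal column (denominator 4−1=3):
T(1,1) = -2.03549 + (-2.03549 − (-1.38041))/3 = -2.25385
T(2,1) = -2.18786 + (-2.18786 − (-2.03549))/3 = -2.23865
T(2,2) = -2.23865 + (-2.23865 − (-2.25385))/15 = -2.23764

-2.238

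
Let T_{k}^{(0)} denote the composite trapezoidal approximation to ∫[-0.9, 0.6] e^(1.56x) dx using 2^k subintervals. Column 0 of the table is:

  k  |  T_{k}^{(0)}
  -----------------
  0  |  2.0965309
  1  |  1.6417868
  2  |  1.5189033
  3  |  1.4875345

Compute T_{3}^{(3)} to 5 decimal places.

T_{1}^{(1)} = 1.6417868 + (1.6417868 − 2.0965309)/3 = 1.4902054
T_{2}^{(1)} = (4·1.5189033 − 1.6417868) / 3 = 1.4779421
T_{3}^{(1)} = (4·1.4875345 − 1.5189033) / 3 = 1.4770782
T_{2}^{(2)} = (16·1.4779421 − 1.4902054) / 15 = 1.4771245
T_{3}^{(2)} = (16·1.4770782 − 1.4779421) / 15 = 1.4770206
T_{3}^{(3)} = (64·1.4770206 − 1.4771245) / 63 = 1.4770190

1.47702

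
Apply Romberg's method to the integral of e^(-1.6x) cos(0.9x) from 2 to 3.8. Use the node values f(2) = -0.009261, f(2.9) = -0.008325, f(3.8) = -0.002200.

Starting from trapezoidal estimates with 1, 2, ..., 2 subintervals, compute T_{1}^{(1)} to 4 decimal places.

-0.0134

T_{0}^{(0)} (trapezoid, 1 panel, h=1.8000): -0.010315
T_{1}^{(0)} (trapezoid, 2 panels, h=0.9000): -0.012650
T_{1}^{(1)} = -0.012650 + (-0.012650 − (-0.010315))/3 = -0.013428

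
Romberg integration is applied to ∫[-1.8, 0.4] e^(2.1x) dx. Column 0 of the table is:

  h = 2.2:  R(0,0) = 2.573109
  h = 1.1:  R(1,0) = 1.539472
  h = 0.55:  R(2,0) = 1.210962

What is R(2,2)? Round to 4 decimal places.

Richardson extrapolation on the trapezoidal column (denominator 4−1=3):
R(1,1) = (4·1.539472 − 2.573109) / 3 = 1.194926
R(2,1) = 1.210962 + (1.210962 − 1.539472)/3 = 1.101459
R(2,2) = (16·1.101459 − 1.194926) / 15 = 1.095228

1.0952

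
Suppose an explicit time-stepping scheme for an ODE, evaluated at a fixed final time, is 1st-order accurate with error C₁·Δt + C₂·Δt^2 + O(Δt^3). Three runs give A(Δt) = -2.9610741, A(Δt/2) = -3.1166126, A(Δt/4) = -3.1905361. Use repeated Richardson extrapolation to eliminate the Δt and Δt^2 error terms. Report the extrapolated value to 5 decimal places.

-3.26190

First eliminate the Δt term (factor 2^1 = 2):
  B₁ = (2·(-3.1166126) − (-2.9610741))/1 = -3.2721511
  B₂ = (2·(-3.1905361) − (-3.1166126))/1 = -3.2644596
Then eliminate the Δt^2 term (factor 2^2 = 4):
  (4·(-3.2644596) − (-3.2721511))/3 = -3.2618958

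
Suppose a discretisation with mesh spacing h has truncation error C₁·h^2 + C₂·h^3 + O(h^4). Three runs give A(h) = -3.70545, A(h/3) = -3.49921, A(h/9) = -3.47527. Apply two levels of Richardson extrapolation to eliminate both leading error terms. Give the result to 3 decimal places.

First eliminate the h^2 term (factor 3^2 = 9):
  B₁ = (9·(-3.49921) − (-3.70545))/8 = -3.47343
  B₂ = (9·(-3.47527) − (-3.49921))/8 = -3.47228
Then eliminate the h^3 term (factor 3^3 = 27):
  (27·(-3.47228) − (-3.47343))/26 = -3.47224

-3.472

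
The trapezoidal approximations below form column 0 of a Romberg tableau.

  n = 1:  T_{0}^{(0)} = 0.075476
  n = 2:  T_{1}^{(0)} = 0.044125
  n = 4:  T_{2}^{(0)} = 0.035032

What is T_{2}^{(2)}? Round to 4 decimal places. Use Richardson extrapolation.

0.0319

Richardson extrapolation on the trapezoidal column (denominator 4−1=3):
T_{1}^{(1)} = 0.044125 + (0.044125 − 0.075476)/3 = 0.033675
T_{2}^{(1)} = (4·0.035032 − 0.044125) / 3 = 0.032001
T_{2}^{(2)} = 0.032001 + (0.032001 − 0.033675)/15 = 0.031889
(Column j=1 coincides with Simpson's rule on the same nodes.)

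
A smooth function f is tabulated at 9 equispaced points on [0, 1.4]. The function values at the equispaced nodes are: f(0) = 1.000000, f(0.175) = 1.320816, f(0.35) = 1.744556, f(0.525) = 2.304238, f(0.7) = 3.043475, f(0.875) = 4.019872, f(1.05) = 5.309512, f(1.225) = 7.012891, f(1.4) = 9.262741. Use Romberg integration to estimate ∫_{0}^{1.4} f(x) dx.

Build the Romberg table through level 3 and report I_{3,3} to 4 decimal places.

I_{0,0} (trapezoid, 1 panel, h=1.4000): 7.183919
I_{1,0} (trapezoid, 2 panels, h=0.7000): 5.722392
I_{2,0} (trapezoid, 4 panels, h=0.3500): 5.330120
I_{3,0} (trapezoid, 8 panels, h=0.1750): 5.230178
I_{1,1} = 5.722392 + (5.722392 − 7.183919)/3 = 5.235216
I_{2,1} = 5.330120 + (5.330120 − 5.722392)/3 = 5.199363
I_{3,1} = 5.230178 + (5.230178 − 5.330120)/3 = 5.196864
I_{2,2} = 5.199363 + (5.199363 − 5.235216)/15 = 5.196973
I_{3,2} = 5.196864 + (5.196864 − 5.199363)/15 = 5.196697
I_{3,3} = 5.196697 + (5.196697 − 5.196973)/63 = 5.196693

5.1967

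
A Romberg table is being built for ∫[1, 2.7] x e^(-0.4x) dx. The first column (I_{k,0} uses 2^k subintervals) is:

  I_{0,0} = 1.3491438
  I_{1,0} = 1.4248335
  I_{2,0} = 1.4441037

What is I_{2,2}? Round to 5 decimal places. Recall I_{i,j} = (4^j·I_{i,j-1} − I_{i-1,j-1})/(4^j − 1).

1.45056

Richardson extrapolation on the trapezoidal column (denominator 4−1=3):
I_{1,1} = (4·1.4248335 − 1.3491438) / 3 = 1.4500634
I_{2,1} = (4·1.4441037 − 1.4248335) / 3 = 1.4505271
I_{2,2} = (16·1.4505271 − 1.4500634) / 15 = 1.4505580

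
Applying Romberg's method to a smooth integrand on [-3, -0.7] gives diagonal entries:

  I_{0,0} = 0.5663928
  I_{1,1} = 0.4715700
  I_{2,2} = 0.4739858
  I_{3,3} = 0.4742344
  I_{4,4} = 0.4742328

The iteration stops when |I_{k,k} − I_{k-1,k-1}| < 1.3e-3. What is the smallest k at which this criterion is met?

k = 3

|I_{1,1} − I_{0,0}| = 0.0948228 ≥ 1.3e-3
|I_{2,2} − I_{1,1}| = 0.0024158 ≥ 1.3e-3
|I_{3,3} − I_{2,2}| = 0.0002486 < 1.3e-3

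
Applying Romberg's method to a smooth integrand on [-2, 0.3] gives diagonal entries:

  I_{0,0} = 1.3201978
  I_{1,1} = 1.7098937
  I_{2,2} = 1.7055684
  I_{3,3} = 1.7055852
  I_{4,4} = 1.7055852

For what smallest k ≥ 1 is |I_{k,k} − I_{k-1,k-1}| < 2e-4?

k = 3

|I_{1,1} − I_{0,0}| = 0.3896959 ≥ 2e-4
|I_{2,2} − I_{1,1}| = 0.0043253 ≥ 2e-4
|I_{3,3} − I_{2,2}| = 0.0000168 < 2e-4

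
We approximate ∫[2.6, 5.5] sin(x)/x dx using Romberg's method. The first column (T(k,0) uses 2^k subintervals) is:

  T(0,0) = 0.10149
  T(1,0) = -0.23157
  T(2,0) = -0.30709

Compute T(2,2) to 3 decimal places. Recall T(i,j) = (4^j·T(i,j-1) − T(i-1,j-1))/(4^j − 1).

Richardson extrapolation on the trapezoidal column (denominator 4−1=3):
T(1,1) = (4·(-0.23157) − 0.10149) / 3 = -0.34259
T(2,1) = -0.30709 + (-0.30709 − (-0.23157))/3 = -0.33226
T(2,2) = -0.33226 + (-0.33226 − (-0.34259))/15 = -0.33157

-0.332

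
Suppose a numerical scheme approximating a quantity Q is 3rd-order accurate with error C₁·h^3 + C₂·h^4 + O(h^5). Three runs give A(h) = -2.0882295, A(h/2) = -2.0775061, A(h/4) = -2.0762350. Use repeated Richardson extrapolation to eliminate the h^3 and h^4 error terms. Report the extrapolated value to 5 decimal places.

First eliminate the h^3 term (factor 2^3 = 8):
  B₁ = (8·(-2.0775061) − (-2.0882295))/7 = -2.0759742
  B₂ = (8·(-2.0762350) − (-2.0775061))/7 = -2.0760534
Then eliminate the h^4 term (factor 2^4 = 16):
  (16·(-2.0760534) − (-2.0759742))/15 = -2.0760587

-2.07606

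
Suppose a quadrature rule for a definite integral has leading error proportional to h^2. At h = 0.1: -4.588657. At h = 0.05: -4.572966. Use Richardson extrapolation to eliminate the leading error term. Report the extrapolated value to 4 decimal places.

-4.5677

Extrapolated value = (4·A(h/2) − A(h)) / (4 − 1)
= (4·(-4.572966) − (-4.588657)) / 3
= -13.703207 / 3 = -4.567736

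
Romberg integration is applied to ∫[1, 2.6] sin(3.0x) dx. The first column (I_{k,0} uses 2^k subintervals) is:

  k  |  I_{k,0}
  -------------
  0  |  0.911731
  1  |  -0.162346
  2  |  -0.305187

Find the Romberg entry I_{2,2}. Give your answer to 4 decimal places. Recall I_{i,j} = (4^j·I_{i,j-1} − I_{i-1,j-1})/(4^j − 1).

-0.3416

Richardson extrapolation on the trapezoidal column (denominator 4−1=3):
I_{1,1} = -0.162346 + (-0.162346 − 0.911731)/3 = -0.520372
I_{2,1} = -0.305187 + (-0.305187 − (-0.162346))/3 = -0.352801
I_{2,2} = -0.352801 + (-0.352801 − (-0.520372))/15 = -0.341630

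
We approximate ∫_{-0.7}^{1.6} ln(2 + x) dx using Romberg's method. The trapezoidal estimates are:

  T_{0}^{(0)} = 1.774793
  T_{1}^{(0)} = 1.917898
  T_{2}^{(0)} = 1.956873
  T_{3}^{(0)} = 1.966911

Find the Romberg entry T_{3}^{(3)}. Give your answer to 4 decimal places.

Richardson extrapolation on the trapezoidal column (denominator 4−1=3):
T_{1}^{(1)} = (4·1.917898 − 1.774793) / 3 = 1.965600
T_{2}^{(1)} = 1.956873 + (1.956873 − 1.917898)/3 = 1.969865
T_{3}^{(1)} = (4·1.966911 − 1.956873) / 3 = 1.970257
T_{2}^{(2)} = (16·1.969865 − 1.965600) / 15 = 1.970149
T_{3}^{(2)} = (16·1.970257 − 1.969865) / 15 = 1.970283
T_{3}^{(3)} = 1.970283 + (1.970283 − 1.970149)/63 = 1.970285
(Column j=1 coincides with Simpson's rule on the same nodes.)

1.9703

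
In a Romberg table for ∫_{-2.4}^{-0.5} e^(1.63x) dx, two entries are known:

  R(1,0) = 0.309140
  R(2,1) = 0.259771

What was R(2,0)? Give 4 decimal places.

From R(2,1) = (4·R(2,0) − R(1,0))/3, solve for R(2,0):
4·R(2,0) = 3·0.259771 + 0.309140 = 1.088453
R(2,0) = 0.272113

0.2721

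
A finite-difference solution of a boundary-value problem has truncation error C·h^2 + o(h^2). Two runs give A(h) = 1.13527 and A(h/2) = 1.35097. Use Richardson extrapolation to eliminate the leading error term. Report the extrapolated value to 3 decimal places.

1.423

The leading error scales as h^2; refining by a factor of 2 reduces it by 2^2 = 4.
Extrapolated value = (4·A(h/2) − A(h)) / (4 − 1)
= (4·1.35097 − 1.13527) / 3
= 4.26861 / 3 = 1.42287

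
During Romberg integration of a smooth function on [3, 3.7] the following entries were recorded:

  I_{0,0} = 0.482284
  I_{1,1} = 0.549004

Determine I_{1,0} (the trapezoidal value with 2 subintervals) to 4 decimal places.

From I_{1,1} = (4·I_{1,0} − I_{0,0})/3, solve for I_{1,0}:
4·I_{1,0} = 3·0.549004 + 0.482284 = 2.129296
I_{1,0} = 0.532324

0.5323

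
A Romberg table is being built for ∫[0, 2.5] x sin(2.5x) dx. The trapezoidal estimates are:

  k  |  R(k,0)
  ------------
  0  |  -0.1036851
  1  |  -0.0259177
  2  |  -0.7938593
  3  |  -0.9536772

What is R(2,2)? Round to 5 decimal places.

-1.11983

R(1,1) = -0.0259177 + (-0.0259177 − (-0.1036851))/3 = 0.0000048
R(2,1) = (4·(-0.7938593) − (-0.0259177)) / 3 = -1.0498398
R(2,2) = (16·(-1.0498398) − 0.0000048) / 15 = -1.1198294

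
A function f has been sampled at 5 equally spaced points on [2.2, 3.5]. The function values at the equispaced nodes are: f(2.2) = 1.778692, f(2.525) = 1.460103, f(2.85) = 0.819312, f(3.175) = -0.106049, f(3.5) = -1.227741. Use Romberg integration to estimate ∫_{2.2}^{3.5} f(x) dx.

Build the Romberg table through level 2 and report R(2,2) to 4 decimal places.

0.8236

R(0,0) (trapezoid, 1 panel, h=1.3000): 0.358118
R(1,0) (trapezoid, 2 panels, h=0.6500): 0.711612
R(2,0) (trapezoid, 4 panels, h=0.3250): 0.795873
R(1,1) = 0.711612 + (0.711612 − 0.358118)/3 = 0.829443
R(2,1) = 0.795873 + (0.795873 − 0.711612)/3 = 0.823960
R(2,2) = 0.823960 + (0.823960 − 0.829443)/15 = 0.823594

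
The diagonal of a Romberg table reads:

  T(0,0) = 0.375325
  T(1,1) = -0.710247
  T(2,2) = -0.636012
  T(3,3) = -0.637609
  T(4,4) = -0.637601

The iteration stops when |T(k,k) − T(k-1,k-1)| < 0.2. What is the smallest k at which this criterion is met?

k = 2

|T(1,1) − T(0,0)| = 1.085572 ≥ 0.2
|T(2,2) − T(1,1)| = 0.074235 < 0.2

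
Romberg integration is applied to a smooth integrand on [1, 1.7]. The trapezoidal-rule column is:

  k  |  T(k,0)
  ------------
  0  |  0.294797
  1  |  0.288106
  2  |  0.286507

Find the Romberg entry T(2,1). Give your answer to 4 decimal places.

T(2,1) = 0.286507 + (0.286507 − 0.288106)/3 = 0.285974

0.2860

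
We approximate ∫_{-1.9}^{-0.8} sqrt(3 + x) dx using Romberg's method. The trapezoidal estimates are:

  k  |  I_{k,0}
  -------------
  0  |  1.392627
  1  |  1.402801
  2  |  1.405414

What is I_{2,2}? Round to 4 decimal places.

1.4063

I_{1,1} = (4·1.402801 − 1.392627) / 3 = 1.406192
I_{2,1} = (4·1.405414 − 1.402801) / 3 = 1.406285
I_{2,2} = 1.406285 + (1.406285 − 1.406192)/15 = 1.406291
(Column j=1 coincides with Simpson's rule on the same nodes.)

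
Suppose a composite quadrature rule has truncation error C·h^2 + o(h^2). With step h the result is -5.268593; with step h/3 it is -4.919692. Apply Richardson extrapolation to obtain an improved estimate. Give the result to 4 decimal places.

Extrapolated value = (9·A(h/3) − A(h)) / (9 − 1)
= (9·(-4.919692) − (-5.268593)) / 8
= -39.008635 / 8 = -4.876079

-4.8761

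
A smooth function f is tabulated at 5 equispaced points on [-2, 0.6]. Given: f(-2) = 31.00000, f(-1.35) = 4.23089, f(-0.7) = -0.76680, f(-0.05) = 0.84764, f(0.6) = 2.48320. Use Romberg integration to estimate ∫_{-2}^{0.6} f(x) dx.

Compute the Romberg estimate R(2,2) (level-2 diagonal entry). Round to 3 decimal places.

R(0,0) (trapezoid, 1 panel, h=2.6000): 43.52816
R(1,0) (trapezoid, 2 panels, h=1.3000): 20.76724
R(2,0) (trapezoid, 4 panels, h=0.6500): 13.68466
R(1,1) = 20.76724 + (20.76724 − 43.52816)/3 = 13.18027
R(2,1) = 13.68466 + (13.68466 − 20.76724)/3 = 11.32380
R(2,2) = 11.32380 + (11.32380 − 13.18027)/15 = 11.20004

11.200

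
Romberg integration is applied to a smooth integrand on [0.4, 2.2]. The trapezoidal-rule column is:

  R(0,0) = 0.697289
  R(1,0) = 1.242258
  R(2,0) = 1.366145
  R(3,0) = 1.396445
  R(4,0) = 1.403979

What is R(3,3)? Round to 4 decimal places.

Richardson extrapolation on the trapezoidal column (denominator 4−1=3):
R(1,1) = 1.242258 + (1.242258 − 0.697289)/3 = 1.423914
R(2,1) = (4·1.366145 − 1.242258) / 3 = 1.407441
R(3,1) = (4·1.396445 − 1.366145) / 3 = 1.406545
R(2,2) = (16·1.407441 − 1.423914) / 15 = 1.406343
R(3,2) = (16·1.406545 − 1.407441) / 15 = 1.406485
R(3,3) = 1.406485 + (1.406485 − 1.406343)/63 = 1.406487

1.4065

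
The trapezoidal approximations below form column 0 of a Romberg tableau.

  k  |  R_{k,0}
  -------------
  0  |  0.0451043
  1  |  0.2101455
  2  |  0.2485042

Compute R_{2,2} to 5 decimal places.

R_{1,1} = (4·0.2101455 − 0.0451043) / 3 = 0.2651592
R_{2,1} = (4·0.2485042 − 0.2101455) / 3 = 0.2612904
R_{2,2} = (16·0.2612904 − 0.2651592) / 15 = 0.2610325

0.26103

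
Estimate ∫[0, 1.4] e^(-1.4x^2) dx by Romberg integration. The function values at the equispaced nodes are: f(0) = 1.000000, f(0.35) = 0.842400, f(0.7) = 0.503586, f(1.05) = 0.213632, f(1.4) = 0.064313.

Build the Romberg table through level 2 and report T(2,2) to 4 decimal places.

T(0,0) (trapezoid, 1 panel, h=1.4000): 0.745019
T(1,0) (trapezoid, 2 panels, h=0.7000): 0.725020
T(2,0) (trapezoid, 4 panels, h=0.3500): 0.732121
T(1,1) = 0.725020 + (0.725020 − 0.745019)/3 = 0.718354
T(2,1) = 0.732121 + (0.732121 − 0.725020)/3 = 0.734488
T(2,2) = 0.734488 + (0.734488 − 0.718354)/15 = 0.735564

0.7356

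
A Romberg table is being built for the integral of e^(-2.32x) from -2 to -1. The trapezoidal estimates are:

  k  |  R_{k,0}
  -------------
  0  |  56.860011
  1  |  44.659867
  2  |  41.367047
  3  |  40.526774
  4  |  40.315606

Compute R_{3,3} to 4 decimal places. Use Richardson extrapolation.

Richardson extrapolation on the trapezoidal column (denominator 4−1=3):
R_{1,1} = 44.659867 + (44.659867 − 56.860011)/3 = 40.593152
R_{2,1} = 41.367047 + (41.367047 − 44.659867)/3 = 40.269440
R_{3,1} = 40.526774 + (40.526774 − 41.367047)/3 = 40.246683
R_{2,2} = (16·40.269440 − 40.593152) / 15 = 40.247859
R_{3,2} = 40.246683 + (40.246683 − 40.269440)/15 = 40.245166
R_{3,3} = 40.245166 + (40.245166 − 40.247859)/63 = 40.245123
(Column j=1 coincides with Simpson's rule on the same nodes.)

40.2451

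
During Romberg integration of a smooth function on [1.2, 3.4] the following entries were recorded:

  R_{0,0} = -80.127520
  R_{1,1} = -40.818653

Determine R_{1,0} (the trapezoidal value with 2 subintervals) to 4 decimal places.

-50.6459

From R_{1,1} = (4·R_{1,0} − R_{0,0})/3, solve for R_{1,0}:
4·R_{1,0} = 3·(-40.818653) + (-80.127520) = -202.583479
R_{1,0} = -50.645870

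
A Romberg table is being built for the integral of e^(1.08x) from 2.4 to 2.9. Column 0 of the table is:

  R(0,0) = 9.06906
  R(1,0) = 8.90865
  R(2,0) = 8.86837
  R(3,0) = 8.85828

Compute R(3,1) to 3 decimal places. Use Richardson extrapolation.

Richardson extrapolation on the trapezoidal column (denominator 4−1=3):
R(3,1) = (4·8.85828 − 8.86837) / 3 = 8.85492
(Column j=1 coincides with Simpson's rule on the same nodes.)

8.855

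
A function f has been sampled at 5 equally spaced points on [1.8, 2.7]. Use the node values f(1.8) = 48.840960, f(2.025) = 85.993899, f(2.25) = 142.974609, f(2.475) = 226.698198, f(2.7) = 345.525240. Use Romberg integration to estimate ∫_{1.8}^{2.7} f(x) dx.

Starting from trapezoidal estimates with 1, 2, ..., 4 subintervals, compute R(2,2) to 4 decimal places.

R(0,0) (trapezoid, 1 panel, h=0.9000): 177.464790
R(1,0) (trapezoid, 2 panels, h=0.4500): 153.070969
R(2,0) (trapezoid, 4 panels, h=0.2250): 146.891206
R(1,1) = 153.070969 + (153.070969 − 177.464790)/3 = 144.939695
R(2,1) = 146.891206 + (146.891206 − 153.070969)/3 = 144.831285
R(2,2) = 144.831285 + (144.831285 − 144.939695)/15 = 144.824058

144.8241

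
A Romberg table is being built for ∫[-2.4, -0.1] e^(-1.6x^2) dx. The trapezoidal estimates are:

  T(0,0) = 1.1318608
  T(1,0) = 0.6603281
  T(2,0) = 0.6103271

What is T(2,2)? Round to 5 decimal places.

Richardson extrapolation on the trapezoidal column (denominator 4−1=3):
T(1,1) = (4·0.6603281 − 1.1318608) / 3 = 0.5031505
T(2,1) = 0.6103271 + (0.6103271 − 0.6603281)/3 = 0.5936601
T(2,2) = 0.5936601 + (0.5936601 − 0.5031505)/15 = 0.5996941

0.59969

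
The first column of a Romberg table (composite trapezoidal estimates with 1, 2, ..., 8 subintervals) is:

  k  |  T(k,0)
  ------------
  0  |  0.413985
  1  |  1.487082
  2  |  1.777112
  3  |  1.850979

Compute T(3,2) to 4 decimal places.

T(2,1) = (4·1.777112 − 1.487082) / 3 = 1.873789
T(3,1) = 1.850979 + (1.850979 − 1.777112)/3 = 1.875601
T(3,2) = (16·1.875601 − 1.873789) / 15 = 1.875722

1.8757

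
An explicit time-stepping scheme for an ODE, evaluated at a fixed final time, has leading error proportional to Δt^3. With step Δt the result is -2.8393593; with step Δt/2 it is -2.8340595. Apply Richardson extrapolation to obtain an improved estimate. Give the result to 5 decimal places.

Extrapolated value = (8·A(Δt/2) − A(Δt)) / (8 − 1)
= (8·(-2.8340595) − (-2.8393593)) / 7
= -19.8331167 / 7 = -2.8333024

-2.83330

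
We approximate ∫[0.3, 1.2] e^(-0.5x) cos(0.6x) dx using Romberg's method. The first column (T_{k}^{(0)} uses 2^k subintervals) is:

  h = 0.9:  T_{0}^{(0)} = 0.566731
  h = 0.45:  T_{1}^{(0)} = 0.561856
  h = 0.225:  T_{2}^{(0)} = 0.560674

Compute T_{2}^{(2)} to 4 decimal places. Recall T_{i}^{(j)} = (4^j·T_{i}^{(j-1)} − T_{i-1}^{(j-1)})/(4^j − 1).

0.5603

T_{1}^{(1)} = 0.561856 + (0.561856 − 0.566731)/3 = 0.560231
T_{2}^{(1)} = 0.560674 + (0.560674 − 0.561856)/3 = 0.560280
T_{2}^{(2)} = (16·0.560280 − 0.560231) / 15 = 0.560283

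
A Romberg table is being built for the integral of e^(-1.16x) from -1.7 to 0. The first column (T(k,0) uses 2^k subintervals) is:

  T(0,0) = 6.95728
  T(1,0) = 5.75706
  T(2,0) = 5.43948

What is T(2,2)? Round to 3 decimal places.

T(1,1) = (4·5.75706 − 6.95728) / 3 = 5.35699
T(2,1) = 5.43948 + (5.43948 − 5.75706)/3 = 5.33362
T(2,2) = (16·5.33362 − 5.35699) / 15 = 5.33206

5.332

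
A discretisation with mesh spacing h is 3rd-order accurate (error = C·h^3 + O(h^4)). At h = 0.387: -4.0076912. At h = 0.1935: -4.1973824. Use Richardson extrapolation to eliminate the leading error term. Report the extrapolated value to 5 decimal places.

The leading error scales as h^3; refining by a factor of 2 reduces it by 2^3 = 8.
Extrapolated value = (8·A(h/2) − A(h)) / (8 − 1)
= (8·(-4.1973824) − (-4.0076912)) / 7
= -29.5713680 / 7 = -4.2244811

-4.22448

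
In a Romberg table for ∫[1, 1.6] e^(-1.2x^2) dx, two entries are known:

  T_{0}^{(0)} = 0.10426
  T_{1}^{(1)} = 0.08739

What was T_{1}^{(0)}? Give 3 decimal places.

From T_{1}^{(1)} = (4·T_{1}^{(0)} − T_{0}^{(0)})/3, solve for T_{1}^{(0)}:
4·T_{1}^{(0)} = 3·0.08739 + 0.10426 = 0.36643
T_{1}^{(0)} = 0.09161

0.092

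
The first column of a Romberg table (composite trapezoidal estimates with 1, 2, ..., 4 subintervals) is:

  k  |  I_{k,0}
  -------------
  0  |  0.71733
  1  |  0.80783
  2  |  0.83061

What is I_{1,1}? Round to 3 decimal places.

0.838

I_{1,1} = (4·0.80783 − 0.71733) / 3 = 0.83800
(Column j=1 coincides with Simpson's rule on the same nodes.)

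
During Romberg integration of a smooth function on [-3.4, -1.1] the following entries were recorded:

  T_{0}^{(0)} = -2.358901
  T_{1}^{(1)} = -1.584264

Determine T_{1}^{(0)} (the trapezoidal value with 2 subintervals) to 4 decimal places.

From T_{1}^{(1)} = (4·T_{1}^{(0)} − T_{0}^{(0)})/3, solve for T_{1}^{(0)}:
4·T_{1}^{(0)} = 3·(-1.584264) + (-2.358901) = -7.111693
T_{1}^{(0)} = -1.777923

-1.7779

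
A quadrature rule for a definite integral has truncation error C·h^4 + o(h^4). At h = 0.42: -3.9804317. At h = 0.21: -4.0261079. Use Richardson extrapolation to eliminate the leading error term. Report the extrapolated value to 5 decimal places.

-4.02915

The leading error scales as h^4; refining by a factor of 2 reduces it by 2^4 = 16.
Extrapolated value = (16·A(h/2) − A(h)) / (16 − 1)
= (16·(-4.0261079) − (-3.9804317)) / 15
= -60.4372947 / 15 = -4.0291530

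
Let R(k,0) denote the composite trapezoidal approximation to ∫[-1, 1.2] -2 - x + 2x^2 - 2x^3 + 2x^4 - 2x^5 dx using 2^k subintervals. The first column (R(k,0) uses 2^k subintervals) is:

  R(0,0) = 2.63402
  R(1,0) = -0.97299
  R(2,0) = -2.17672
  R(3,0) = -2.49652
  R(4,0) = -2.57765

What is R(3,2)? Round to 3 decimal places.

-2.605

Richardson extrapolation on the trapezoidal column (denominator 4−1=3):
R(2,1) = -2.17672 + (-2.17672 − (-0.97299))/3 = -2.57796
R(3,1) = -2.49652 + (-2.49652 − (-2.17672))/3 = -2.60312
R(3,2) = (16·(-2.60312) − (-2.57796)) / 15 = -2.60480
(Column j=1 coincides with Simpson's rule on the same nodes.)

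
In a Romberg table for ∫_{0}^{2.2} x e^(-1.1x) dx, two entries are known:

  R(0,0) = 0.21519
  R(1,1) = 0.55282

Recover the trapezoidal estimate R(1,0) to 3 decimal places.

0.468

From R(1,1) = (4·R(1,0) − R(0,0))/3, solve for R(1,0):
4·R(1,0) = 3·0.55282 + 0.21519 = 1.87365
R(1,0) = 0.46841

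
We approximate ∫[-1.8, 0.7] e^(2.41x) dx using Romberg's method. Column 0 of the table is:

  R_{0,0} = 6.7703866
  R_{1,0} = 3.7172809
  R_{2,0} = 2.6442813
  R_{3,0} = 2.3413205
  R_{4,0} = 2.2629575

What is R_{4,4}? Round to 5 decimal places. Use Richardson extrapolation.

R_{1,1} = 3.7172809 + (3.7172809 − 6.7703866)/3 = 2.6995790
R_{2,1} = 2.6442813 + (2.6442813 − 3.7172809)/3 = 2.2866148
R_{3,1} = (4·2.3413205 − 2.6442813) / 3 = 2.2403336
R_{4,1} = (4·2.2629575 − 2.3413205) / 3 = 2.2368365
R_{2,2} = 2.2866148 + (2.2866148 − 2.6995790)/15 = 2.2590839
R_{3,2} = (16·2.2403336 − 2.2866148) / 15 = 2.2372482
R_{4,2} = (16·2.2368365 − 2.2403336) / 15 = 2.2366034
R_{3,3} = (64·2.2372482 − 2.2590839) / 63 = 2.2369016
R_{4,3} = (64·2.2366034 − 2.2372482) / 63 = 2.2365932
R_{4,4} = (256·2.2365932 − 2.2369016) / 255 = 2.2365920

2.23659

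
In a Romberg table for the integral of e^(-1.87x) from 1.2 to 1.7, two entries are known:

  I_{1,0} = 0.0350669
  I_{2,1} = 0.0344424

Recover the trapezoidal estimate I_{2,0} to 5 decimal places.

From I_{2,1} = (4·I_{2,0} − I_{1,0})/3, solve for I_{2,0}:
4·I_{2,0} = 3·0.0344424 + 0.0350669 = 0.1383941
I_{2,0} = 0.0345985

0.03460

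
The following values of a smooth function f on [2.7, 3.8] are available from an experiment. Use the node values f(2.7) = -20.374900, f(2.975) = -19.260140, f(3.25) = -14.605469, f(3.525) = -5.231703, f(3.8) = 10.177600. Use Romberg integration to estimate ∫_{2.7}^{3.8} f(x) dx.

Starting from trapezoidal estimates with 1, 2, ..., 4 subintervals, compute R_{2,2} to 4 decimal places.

-12.5936

R_{0,0} (trapezoid, 1 panel, h=1.1000): -5.608515
R_{1,0} (trapezoid, 2 panels, h=0.5500): -10.837265
R_{2,0} (trapezoid, 4 panels, h=0.2750): -12.153890
R_{1,1} = -10.837265 + (-10.837265 − (-5.608515))/3 = -12.580182
R_{2,1} = -12.153890 + (-12.153890 − (-10.837265))/3 = -12.592765
R_{2,2} = -12.592765 + (-12.592765 − (-12.580182))/15 = -12.593604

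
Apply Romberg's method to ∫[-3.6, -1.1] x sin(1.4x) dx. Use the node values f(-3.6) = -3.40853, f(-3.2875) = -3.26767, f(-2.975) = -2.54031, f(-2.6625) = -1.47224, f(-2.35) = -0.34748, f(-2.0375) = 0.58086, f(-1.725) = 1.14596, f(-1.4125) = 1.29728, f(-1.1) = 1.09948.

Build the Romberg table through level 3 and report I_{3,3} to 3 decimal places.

-1.796

I_{0,0} (trapezoid, 1 panel, h=2.5000): -2.88631
I_{1,0} (trapezoid, 2 panels, h=1.2500): -1.87751
I_{2,0} (trapezoid, 4 panels, h=0.6250): -1.81022
I_{3,0} (trapezoid, 8 panels, h=0.3125): -1.79941
I_{1,1} = -1.87751 + (-1.87751 − (-2.88631))/3 = -1.54124
I_{2,1} = -1.81022 + (-1.81022 − (-1.87751))/3 = -1.78779
I_{3,1} = -1.79941 + (-1.79941 − (-1.81022))/3 = -1.79581
I_{2,2} = -1.78779 + (-1.78779 − (-1.54124))/15 = -1.80423
I_{3,2} = -1.79581 + (-1.79581 − (-1.78779))/15 = -1.79634
I_{3,3} = -1.79634 + (-1.79634 − (-1.80423))/63 = -1.79621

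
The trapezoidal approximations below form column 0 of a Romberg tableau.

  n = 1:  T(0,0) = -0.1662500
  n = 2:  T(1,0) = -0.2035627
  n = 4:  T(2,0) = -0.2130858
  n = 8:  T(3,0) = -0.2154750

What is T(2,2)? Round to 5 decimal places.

-0.21628

Richardson extrapolation on the trapezoidal column (denominator 4−1=3):
T(1,1) = -0.2035627 + (-0.2035627 − (-0.1662500))/3 = -0.2160003
T(2,1) = -0.2130858 + (-0.2130858 − (-0.2035627))/3 = -0.2162602
T(2,2) = (16·(-0.2162602) − (-0.2160003)) / 15 = -0.2162775
(Column j=1 coincides with Simpson's rule on the same nodes.)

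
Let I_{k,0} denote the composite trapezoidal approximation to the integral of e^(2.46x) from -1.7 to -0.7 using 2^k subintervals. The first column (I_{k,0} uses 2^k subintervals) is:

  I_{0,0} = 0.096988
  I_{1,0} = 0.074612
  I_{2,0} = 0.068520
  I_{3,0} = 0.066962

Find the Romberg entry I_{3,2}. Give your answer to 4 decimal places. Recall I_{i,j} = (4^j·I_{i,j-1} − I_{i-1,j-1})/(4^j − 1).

0.0664

I_{2,1} = 0.068520 + (0.068520 − 0.074612)/3 = 0.066489
I_{3,1} = 0.066962 + (0.066962 − 0.068520)/3 = 0.066443
I_{3,2} = 0.066443 + (0.066443 − 0.066489)/15 = 0.066440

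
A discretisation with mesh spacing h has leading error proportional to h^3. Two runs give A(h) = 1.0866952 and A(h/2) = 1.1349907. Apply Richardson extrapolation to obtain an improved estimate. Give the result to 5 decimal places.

1.14189

Extrapolated value = (8·A(h/2) − A(h)) / (8 − 1)
= (8·1.1349907 − 1.0866952) / 7
= 7.9932304 / 7 = 1.1418901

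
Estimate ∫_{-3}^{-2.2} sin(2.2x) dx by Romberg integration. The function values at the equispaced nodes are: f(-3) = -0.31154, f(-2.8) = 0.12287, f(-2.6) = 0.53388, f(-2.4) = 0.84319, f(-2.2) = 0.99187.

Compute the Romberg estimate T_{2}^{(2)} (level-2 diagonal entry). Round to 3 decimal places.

0.374

T_{0}^{(0)} (trapezoid, 1 panel, h=0.8000): 0.27213
T_{1}^{(0)} (trapezoid, 2 panels, h=0.4000): 0.34962
T_{2}^{(0)} (trapezoid, 4 panels, h=0.2000): 0.36802
T_{1}^{(1)} = 0.34962 + (0.34962 − 0.27213)/3 = 0.37545
T_{2}^{(1)} = 0.36802 + (0.36802 − 0.34962)/3 = 0.37415
T_{2}^{(2)} = 0.37415 + (0.37415 − 0.37545)/15 = 0.37406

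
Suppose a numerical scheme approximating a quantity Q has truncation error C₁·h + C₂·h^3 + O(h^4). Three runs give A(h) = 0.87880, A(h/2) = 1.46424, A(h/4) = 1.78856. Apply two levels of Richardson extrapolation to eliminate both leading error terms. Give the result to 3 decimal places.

2.122

First eliminate the h term (factor 2^1 = 2):
  B₁ = (2·1.46424 − 0.87880)/1 = 2.04968
  B₂ = (2·1.78856 − 1.46424)/1 = 2.11288
Then eliminate the h^3 term (factor 2^3 = 8):
  (8·2.11288 − 2.04968)/7 = 2.12191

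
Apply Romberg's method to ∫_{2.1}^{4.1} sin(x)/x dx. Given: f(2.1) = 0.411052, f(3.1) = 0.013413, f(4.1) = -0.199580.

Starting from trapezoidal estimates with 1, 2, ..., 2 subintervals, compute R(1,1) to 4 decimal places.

0.0884

R(0,0) (trapezoid, 1 panel, h=2.0000): 0.211472
R(1,0) (trapezoid, 2 panels, h=1.0000): 0.119149
R(1,1) = 0.119149 + (0.119149 − 0.211472)/3 = 0.088375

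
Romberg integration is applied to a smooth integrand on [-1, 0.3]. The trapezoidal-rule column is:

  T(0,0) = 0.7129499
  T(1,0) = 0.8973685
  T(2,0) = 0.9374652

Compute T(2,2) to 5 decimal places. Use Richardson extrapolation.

0.95030

Richardson extrapolation on the trapezoidal column (denominator 4−1=3):
T(1,1) = 0.8973685 + (0.8973685 − 0.7129499)/3 = 0.9588414
T(2,1) = (4·0.9374652 − 0.8973685) / 3 = 0.9508308
T(2,2) = 0.9508308 + (0.9508308 − 0.9588414)/15 = 0.9502968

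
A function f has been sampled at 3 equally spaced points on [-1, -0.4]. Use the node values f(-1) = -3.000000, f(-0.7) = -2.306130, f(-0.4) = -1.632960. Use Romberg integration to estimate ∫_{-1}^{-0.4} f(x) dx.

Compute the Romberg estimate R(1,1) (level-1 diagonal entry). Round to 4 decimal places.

-1.3857

R(0,0) (trapezoid, 1 panel, h=0.6000): -1.389888
R(1,0) (trapezoid, 2 panels, h=0.3000): -1.386783
R(1,1) = -1.386783 + (-1.386783 − (-1.389888))/3 = -1.385748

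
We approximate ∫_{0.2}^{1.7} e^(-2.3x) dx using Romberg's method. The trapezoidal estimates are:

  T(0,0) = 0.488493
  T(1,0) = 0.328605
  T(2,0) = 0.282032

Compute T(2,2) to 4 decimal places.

T(1,1) = (4·0.328605 − 0.488493) / 3 = 0.275309
T(2,1) = 0.282032 + (0.282032 − 0.328605)/3 = 0.266508
T(2,2) = 0.266508 + (0.266508 − 0.275309)/15 = 0.265921

0.2659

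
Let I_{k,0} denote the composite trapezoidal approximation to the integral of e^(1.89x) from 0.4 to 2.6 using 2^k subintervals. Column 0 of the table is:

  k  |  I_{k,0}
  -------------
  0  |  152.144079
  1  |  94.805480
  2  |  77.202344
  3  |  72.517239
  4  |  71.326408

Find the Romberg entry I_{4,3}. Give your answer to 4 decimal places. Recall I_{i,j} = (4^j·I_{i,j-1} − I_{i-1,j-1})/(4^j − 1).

70.9277

Richardson extrapolation on the trapezoidal column (denominator 4−1=3):
I_{2,1} = 77.202344 + (77.202344 − 94.805480)/3 = 71.334632
I_{3,1} = (4·72.517239 − 77.202344) / 3 = 70.955537
I_{4,1} = 71.326408 + (71.326408 − 72.517239)/3 = 70.929464
I_{3,2} = (16·70.955537 − 71.334632) / 15 = 70.930264
I_{4,2} = (16·70.929464 − 70.955537) / 15 = 70.927726
I_{4,3} = (64·70.927726 − 70.930264) / 63 = 70.927686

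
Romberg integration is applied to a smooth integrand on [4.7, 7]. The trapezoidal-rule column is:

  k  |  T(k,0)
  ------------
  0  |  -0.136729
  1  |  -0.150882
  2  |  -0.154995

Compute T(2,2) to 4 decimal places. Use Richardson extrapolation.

-0.1564

T(1,1) = (4·(-0.150882) − (-0.136729)) / 3 = -0.155600
T(2,1) = (4·(-0.154995) − (-0.150882)) / 3 = -0.156366
T(2,2) = -0.156366 + (-0.156366 − (-0.155600))/15 = -0.156417
(Column j=1 coincides with Simpson's rule on the same nodes.)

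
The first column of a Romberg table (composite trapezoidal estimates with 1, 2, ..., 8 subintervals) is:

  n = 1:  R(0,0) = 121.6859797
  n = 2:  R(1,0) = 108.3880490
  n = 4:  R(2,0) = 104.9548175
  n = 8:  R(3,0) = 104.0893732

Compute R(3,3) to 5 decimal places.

Richardson extrapolation on the trapezoidal column (denominator 4−1=3):
R(1,1) = 108.3880490 + (108.3880490 − 121.6859797)/3 = 103.9554054
R(2,1) = (4·104.9548175 − 108.3880490) / 3 = 103.8104070
R(3,1) = 104.0893732 + (104.0893732 − 104.9548175)/3 = 103.8008918
R(2,2) = (16·103.8104070 − 103.9554054) / 15 = 103.8007404
R(3,2) = 103.8008918 + (103.8008918 − 103.8104070)/15 = 103.8002575
R(3,3) = (64·103.8002575 − 103.8007404) / 63 = 103.8002498
(Column j=1 coincides with Simpson's rule on the same nodes.)

103.80025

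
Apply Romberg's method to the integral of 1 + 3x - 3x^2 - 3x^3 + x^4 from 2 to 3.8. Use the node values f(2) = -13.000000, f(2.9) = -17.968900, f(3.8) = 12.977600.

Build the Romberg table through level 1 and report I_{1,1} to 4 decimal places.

-21.5694

I_{0,0} (trapezoid, 1 panel, h=1.8000): -0.020160
I_{1,0} (trapezoid, 2 panels, h=0.9000): -16.182090
I_{1,1} = -16.182090 + (-16.182090 − (-0.020160))/3 = -21.569400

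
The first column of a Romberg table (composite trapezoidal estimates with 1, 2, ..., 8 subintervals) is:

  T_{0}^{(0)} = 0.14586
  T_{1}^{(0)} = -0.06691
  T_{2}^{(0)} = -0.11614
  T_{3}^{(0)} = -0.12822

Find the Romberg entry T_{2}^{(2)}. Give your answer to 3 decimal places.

-0.132

Richardson extrapolation on the trapezoidal column (denominator 4−1=3):
T_{1}^{(1)} = -0.06691 + (-0.06691 − 0.14586)/3 = -0.13783
T_{2}^{(1)} = (4·(-0.11614) − (-0.06691)) / 3 = -0.13255
T_{2}^{(2)} = -0.13255 + (-0.13255 − (-0.13783))/15 = -0.13220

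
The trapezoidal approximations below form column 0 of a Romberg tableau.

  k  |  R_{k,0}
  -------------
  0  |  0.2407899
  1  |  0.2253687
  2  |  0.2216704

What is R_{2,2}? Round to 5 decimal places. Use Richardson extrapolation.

R_{1,1} = (4·0.2253687 − 0.2407899) / 3 = 0.2202283
R_{2,1} = 0.2216704 + (0.2216704 − 0.2253687)/3 = 0.2204376
R_{2,2} = 0.2204376 + (0.2204376 − 0.2202283)/15 = 0.2204516
(Column j=1 coincides with Simpson's rule on the same nodes.)

0.22045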